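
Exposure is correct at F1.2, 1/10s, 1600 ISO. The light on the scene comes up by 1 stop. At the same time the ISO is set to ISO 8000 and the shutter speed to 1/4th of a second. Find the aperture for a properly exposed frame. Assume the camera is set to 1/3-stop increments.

f/6.3

Scene light: 1 stop brighter.
ISO: 1600 → 2000 → 2500 → 3200 → 4000 → 5000 → 6400 → 8000 — 2 1/3 stops higher (brighter).
Shutter speed: 1/10 → 1/8 → 1/6 → 1/5 → 1/4 — 1 1/3 stops longer (brighter).
Net so far: 4 2/3 stops brighter. Aperture: f/1.2 → f/1.4 → f/1.6 → f/1.8 → f/2 → f/2.2 → f/2.5 → f/2.8 → f/3.2 → f/3.5 → f/4 → f/4.5 → f/5 → f/5.6 → f/6.3.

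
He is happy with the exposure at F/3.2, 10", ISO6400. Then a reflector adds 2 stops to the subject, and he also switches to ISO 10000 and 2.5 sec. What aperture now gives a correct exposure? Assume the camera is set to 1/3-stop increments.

Scene light: 2 stops brighter.
ISO: 6400 → 8000 → 10000 — 2/3 stop raised (brighter).
Shutter speed: 10 → 8 → 6 → 5 → 4 → 3.2 → 2.5 — 2 stops shorter (darker).
Net so far: 2/3 stop brighter. Aperture: f/3.2 → f/3.5 → f/4.

f/4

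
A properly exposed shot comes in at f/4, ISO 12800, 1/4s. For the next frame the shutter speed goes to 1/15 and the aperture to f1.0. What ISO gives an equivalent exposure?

Shutter speed: 1/4 → 1/8 → 1/15 — 2 stops shorter (darker).
Aperture: f/4 → f/2.8 → f/2 → f/1.4 → f/1.0 — 4 stops larger aperture (brighter).
Net change so far: 2 stops brighter. Offset with the ISO: 12800 → 6400 → 3200.

ISO 3200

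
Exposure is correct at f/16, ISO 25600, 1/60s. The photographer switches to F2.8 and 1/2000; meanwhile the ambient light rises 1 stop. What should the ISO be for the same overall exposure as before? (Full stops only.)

ISO 12800

Scene light: 1 stop brighter.
Aperture: f/16 → f/11 → f/8 → f/5.6 → f/4 → f/2.8 — 5 stops larger aperture (brighter).
Shutter speed: 1/60 → 1/125 → 1/250 → 1/500 → 1/1000 → 1/2000 — 5 stops faster (darker).
Net so far: 1 stop brighter. ISO: 25600 → 12800.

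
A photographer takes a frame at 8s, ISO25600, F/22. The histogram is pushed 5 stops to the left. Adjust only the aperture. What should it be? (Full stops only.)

f/4

Underexposed by 5 stops → need 5 stops brighter.
Aperture: f/22 → f/16 → f/11 → f/8 → f/5.6 → f/4.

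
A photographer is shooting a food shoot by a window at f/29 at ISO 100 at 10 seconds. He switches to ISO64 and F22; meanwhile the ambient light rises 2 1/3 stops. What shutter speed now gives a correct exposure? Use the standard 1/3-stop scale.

2 s

Scene light: 2 1/3 stops brighter.
ISO: 100 → 80 → 64 — 2/3 stop dropped (darker).
Aperture: f/29 → f/25 → f/22 — 2/3 stop opened up (brighter).
Net so far: 2 1/3 stops brighter. Shutter speed: 10 → 8 → 6 → 5 → 4 → 3.2 → 2.5 → 2.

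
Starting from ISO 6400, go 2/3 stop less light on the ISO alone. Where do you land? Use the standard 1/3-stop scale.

ISO 4000

ISO: 6400 → 5000 → 4000 — 2/3 stop lower (darker).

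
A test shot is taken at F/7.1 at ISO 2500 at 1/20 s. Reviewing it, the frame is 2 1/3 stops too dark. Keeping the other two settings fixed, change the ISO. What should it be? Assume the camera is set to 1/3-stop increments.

ISO 12800

Underexposed by 2 1/3 stops → need 2 1/3 stops brighter.
ISO: 2500 → 3200 → 4000 → 5000 → 6400 → 8000 → 10000 → 12800.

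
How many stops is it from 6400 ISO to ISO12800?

1 stop

6400 → 12800 — count the steps: 1 stop.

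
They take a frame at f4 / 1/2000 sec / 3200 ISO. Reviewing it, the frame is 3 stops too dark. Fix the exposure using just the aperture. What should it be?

Underexposed by 3 stops → need 3 stops brighter.
Aperture: f/4 → f/2.8 → f/2 → f/1.4.

f/1.4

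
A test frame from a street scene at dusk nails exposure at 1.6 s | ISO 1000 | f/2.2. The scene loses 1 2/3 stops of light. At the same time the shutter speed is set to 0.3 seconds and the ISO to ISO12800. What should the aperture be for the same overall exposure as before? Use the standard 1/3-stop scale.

Scene light: 1 2/3 stops darker.
Shutter speed: 1.6 → 1.3 → 1 → 0.8 → 0.6 → 0.5 → 0.4 → 0.3 — 2 1/3 stops faster (darker).
ISO: 1000 → 1250 → 1600 → 2000 → 2500 → 3200 → 4000 → 5000 → 6400 → 8000 → 10000 → 12800 — 3 2/3 stops raised (brighter).
Net so far: 1/3 stop darker. Aperture: f/2.2 → f/2.

f/2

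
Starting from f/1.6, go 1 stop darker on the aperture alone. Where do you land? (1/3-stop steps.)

f/2.2

Aperture: f/1.6 → f/1.8 → f/2 → f/2.2 — 1 stop stopped down (darker).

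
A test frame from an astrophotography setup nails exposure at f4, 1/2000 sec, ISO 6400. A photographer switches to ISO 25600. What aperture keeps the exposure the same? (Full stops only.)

ISO: 6400 → 12800 → 25600 — 2 stops raised (brighter).
Need 2 stops darker from the aperture: f/4 → f/5.6 → f/8.

f/8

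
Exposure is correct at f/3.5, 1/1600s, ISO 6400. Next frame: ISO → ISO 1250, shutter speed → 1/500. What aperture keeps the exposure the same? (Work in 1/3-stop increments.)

ISO: 6400 → 5000 → 4000 → 3200 → 2500 → 2000 → 1600 → 1250 — 2 1/3 stops dropped (darker).
Shutter speed: 1/1600 → 1/1250 → 1/1000 → 1/800 → 1/640 → 1/500 — 1 2/3 stops slower (brighter).
Net change so far: 2/3 stop darker. Offset with the aperture: f/3.5 → f/3.2 → f/2.8.

f/2.8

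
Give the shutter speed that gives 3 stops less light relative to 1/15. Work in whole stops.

Shutter speed: 1/15 → 1/30 → 1/60 → 1/125 — 3 stops faster (darker).

1/125s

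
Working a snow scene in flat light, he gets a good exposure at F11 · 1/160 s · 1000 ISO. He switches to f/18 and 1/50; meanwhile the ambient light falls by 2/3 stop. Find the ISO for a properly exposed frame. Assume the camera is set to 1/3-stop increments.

Scene light: 2/3 stop darker.
Aperture: f/11 → f/13 → f/14 → f/16 → f/18 — 1 1/3 stops narrower (darker).
Shutter speed: 1/160 → 1/125 → 1/100 → 1/80 → 1/60 → 1/50 — 1 2/3 stops slower (brighter).
Net so far: 1/3 stop darker. ISO: 1000 → 1250.

ISO 1250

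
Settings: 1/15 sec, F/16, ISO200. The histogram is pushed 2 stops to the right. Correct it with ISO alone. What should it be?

Overexposed by 2 stops → need 2 stops darker.
ISO: 200 → 100 → 50.

ISO 50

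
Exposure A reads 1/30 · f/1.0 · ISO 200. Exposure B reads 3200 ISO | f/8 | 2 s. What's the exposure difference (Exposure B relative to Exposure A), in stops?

Aperture: f/1.0 → f/1.4 → f/2 → f/2.8 → f/4 → f/5.6 → f/8 — 6 stops smaller aperture (darker).
Shutter speed: 1/30 → 1/15 → 1/8 → 1/4 → 1/2 → 1 → 2 — 6 stops longer (brighter).
ISO: 200 → 400 → 800 → 1600 → 3200 — 4 stops higher (brighter).
Net: −6 +6 +4 = +4 stops.

4 stops brighter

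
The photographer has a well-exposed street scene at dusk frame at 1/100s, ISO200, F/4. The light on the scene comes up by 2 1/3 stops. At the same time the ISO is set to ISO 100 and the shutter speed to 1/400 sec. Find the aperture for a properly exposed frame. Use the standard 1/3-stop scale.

Scene light: 2 1/3 stops brighter.
ISO: 200 → 160 → 125 → 100 — 1 stop lower (darker).
Shutter speed: 1/100 → 1/125 → 1/160 → 1/200 → 1/250 → 1/320 → 1/400 — 2 stops shorter (darker).
Net so far: 2/3 stop darker. Aperture: f/4 → f/3.5 → f/3.2.

f/3.2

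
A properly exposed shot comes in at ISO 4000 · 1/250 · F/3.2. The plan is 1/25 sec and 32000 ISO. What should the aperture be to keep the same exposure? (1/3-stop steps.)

f/29

Shutter speed: 1/250 → 1/200 → 1/160 → 1/125 → 1/100 → 1/80 → 1/60 → 1/50 → 1/40 → 1/30 → 1/25 — 3 1/3 stops slower (brighter).
ISO: 4000 → 5000 → 6400 → 8000 → 10000 → 12800 → 16000 → 20000 → 25600 → 32000 — 3 stops raised (brighter).
Net change so far: 6 1/3 stops brighter. Offset with the aperture: f/3.2 → f/3.5 → f/4 → f/4.5 → f/5 → f/5.6 → f/6.3 → f/7.1 → f/8 → f/9 → f/10 → f/11 → f/13 → f/14 → f/16 → f/18 → f/20 → f/22 → f/25 → f/29.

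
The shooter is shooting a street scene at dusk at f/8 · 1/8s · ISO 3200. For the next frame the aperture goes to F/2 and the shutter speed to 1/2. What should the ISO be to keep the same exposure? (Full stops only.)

ISO 50

Aperture: f/8 → f/5.6 → f/4 → f/2.8 → f/2 — 4 stops wider (brighter).
Shutter speed: 1/8 → 1/4 → 1/2 — 2 stops longer (brighter).
Net change so far: 6 stops brighter. Offset with the ISO: 3200 → 1600 → 800 → 400 → 200 → 100 → 50.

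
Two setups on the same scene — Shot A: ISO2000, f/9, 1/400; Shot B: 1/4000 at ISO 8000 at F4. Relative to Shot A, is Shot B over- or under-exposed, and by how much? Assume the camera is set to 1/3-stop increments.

1 stop brighter

Aperture: f/9 → f/8 → f/7.1 → f/6.3 → f/5.6 → f/5 → f/4.5 → f/4 — 2 1/3 stops wider (brighter).
Shutter speed: 1/400 → 1/500 → 1/640 → 1/800 → 1/1000 → 1/1250 → 1/1600 → 1/2000 → 1/2500 → 1/3200 → 1/4000 — 3 1/3 stops shorter (darker).
ISO: 2000 → 2500 → 3200 → 4000 → 5000 → 6400 → 8000 — 2 stops raised (brighter).
Net: +2 1/3 −3 1/3 +2 = +1 stop.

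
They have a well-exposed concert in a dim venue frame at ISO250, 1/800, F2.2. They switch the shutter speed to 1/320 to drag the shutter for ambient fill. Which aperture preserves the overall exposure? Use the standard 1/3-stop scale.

f/3.5

Shutter speed: 1/800 → 1/640 → 1/500 → 1/400 → 1/320 — 1 1/3 stops longer (brighter).
Need 1 1/3 stops darker from the aperture: f/2.2 → f/2.5 → f/2.8 → f/3.2 → f/3.5.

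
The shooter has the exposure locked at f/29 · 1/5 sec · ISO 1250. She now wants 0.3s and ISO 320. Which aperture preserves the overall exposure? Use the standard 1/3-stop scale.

Shutter speed: 1/5 → 1/4 → 0.3 — 2/3 stop longer (brighter).
ISO: 1250 → 1000 → 800 → 640 → 500 → 400 → 320 — 2 stops dropped (darker).
Net change so far: 1 1/3 stops darker. Offset with the aperture: f/29 → f/25 → f/22 → f/20 → f/18.

f/18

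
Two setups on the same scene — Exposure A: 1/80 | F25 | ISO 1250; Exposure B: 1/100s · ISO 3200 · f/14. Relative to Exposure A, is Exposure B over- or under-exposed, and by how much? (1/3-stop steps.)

2 2/3 stops brighter

Aperture: f/25 → f/22 → f/20 → f/18 → f/16 → f/14 — 1 2/3 stops larger aperture (brighter).
Shutter speed: 1/80 → 1/100 — 1/3 stop shorter (darker).
ISO: 1250 → 1600 → 2000 → 2500 → 3200 — 1 1/3 stops raised (brighter).
Net: +1 2/3 −1/3 +1 1/3 = +2 2/3 stops.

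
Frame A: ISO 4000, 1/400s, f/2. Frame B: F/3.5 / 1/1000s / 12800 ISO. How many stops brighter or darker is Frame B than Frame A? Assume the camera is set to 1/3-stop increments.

1 1/3 stops darker

Aperture: f/2 → f/2.2 → f/2.5 → f/2.8 → f/3.2 → f/3.5 — 1 2/3 stops narrower (darker).
Shutter speed: 1/400 → 1/500 → 1/640 → 1/800 → 1/1000 — 1 1/3 stops faster (darker).
ISO: 4000 → 5000 → 6400 → 8000 → 10000 → 12800 — 1 2/3 stops raised (brighter).
Net: −1 2/3 −1 1/3 +1 2/3 = −1 1/3 stops.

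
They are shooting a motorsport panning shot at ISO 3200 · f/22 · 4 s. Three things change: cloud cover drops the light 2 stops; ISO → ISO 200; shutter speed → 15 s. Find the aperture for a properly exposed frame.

Scene light: 2 stops darker.
ISO: 3200 → 1600 → 800 → 400 → 200 — 4 stops lower (darker).
Shutter speed: 4 → 8 → 15 — 2 stops longer (brighter).
Net so far: 4 stops darker. Aperture: f/22 → f/16 → f/11 → f/8 → f/5.6.

f/5.6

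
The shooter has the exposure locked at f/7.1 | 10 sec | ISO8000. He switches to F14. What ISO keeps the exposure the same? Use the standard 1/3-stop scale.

ISO 32000

Aperture: f/7.1 → f/8 → f/9 → f/10 → f/11 → f/13 → f/14 — 2 stops stopped down (darker).
Need 2 stops brighter from the ISO: 8000 → 10000 → 12800 → 16000 → 20000 → 25600 → 32000.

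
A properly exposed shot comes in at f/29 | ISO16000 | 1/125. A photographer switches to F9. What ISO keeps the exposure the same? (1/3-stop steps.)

ISO 1600

Aperture: f/29 → f/25 → f/22 → f/20 → f/18 → f/16 → f/14 → f/13 → f/11 → f/10 → f/9 — 3 1/3 stops opened up (brighter).
Need 3 1/3 stops darker from the ISO: 16000 → 12800 → 10000 → 8000 → 6400 → 5000 → 4000 → 3200 → 2500 → 2000 → 1600.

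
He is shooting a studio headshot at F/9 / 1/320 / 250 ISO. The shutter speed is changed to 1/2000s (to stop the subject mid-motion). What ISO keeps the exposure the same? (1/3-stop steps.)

Shutter speed: 1/320 → 1/400 → 1/500 → 1/640 → 1/800 → 1/1000 → 1/1250 → 1/1600 → 1/2000 — 2 2/3 stops faster (darker).
Need 2 2/3 stops brighter from the ISO: 250 → 320 → 400 → 500 → 640 → 800 → 1000 → 1250 → 1600.

ISO 1600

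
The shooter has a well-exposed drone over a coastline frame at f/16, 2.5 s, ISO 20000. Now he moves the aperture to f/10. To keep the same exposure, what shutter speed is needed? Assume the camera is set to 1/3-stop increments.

Aperture: f/16 → f/14 → f/13 → f/11 → f/10 — 1 1/3 stops opened up (brighter).
Need 1 1/3 stops darker from the shutter speed: 2.5 → 2 → 1.6 → 1.3 → 1.

1 s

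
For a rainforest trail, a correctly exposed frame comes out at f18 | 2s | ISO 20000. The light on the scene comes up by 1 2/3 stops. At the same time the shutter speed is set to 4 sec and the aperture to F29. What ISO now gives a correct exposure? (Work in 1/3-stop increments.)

ISO 8000

Scene light: 1 2/3 stops brighter.
Shutter speed: 2 → 2.5 → 3.2 → 4 — 1 stop longer (brighter).
Aperture: f/18 → f/20 → f/22 → f/25 → f/29 — 1 1/3 stops smaller aperture (darker).
Net so far: 1 1/3 stops brighter. ISO: 20000 → 16000 → 12800 → 10000 → 8000.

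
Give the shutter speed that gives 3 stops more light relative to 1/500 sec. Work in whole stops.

1/60s

Shutter speed: 1/500 → 1/250 → 1/125 → 1/60 — 3 stops slower (brighter).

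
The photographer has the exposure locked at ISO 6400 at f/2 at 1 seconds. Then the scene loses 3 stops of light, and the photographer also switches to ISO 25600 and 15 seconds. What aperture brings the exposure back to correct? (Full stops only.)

f/5.6

Scene light: 3 stops darker.
ISO: 6400 → 12800 → 25600 — 2 stops higher (brighter).
Shutter speed: 1 → 2 → 4 → 8 → 15 — 4 stops slower (brighter).
Net so far: 3 stops brighter. Aperture: f/2 → f/2.8 → f/4 → f/5.6.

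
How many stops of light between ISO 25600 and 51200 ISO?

25600 → 51200 — count the steps: 1 stop.

1 stop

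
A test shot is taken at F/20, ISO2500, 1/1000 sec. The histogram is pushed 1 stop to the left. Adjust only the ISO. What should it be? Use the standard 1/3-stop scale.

ISO 5000

Underexposed by 1 stop → need 1 stop brighter.
ISO: 2500 → 3200 → 4000 → 5000.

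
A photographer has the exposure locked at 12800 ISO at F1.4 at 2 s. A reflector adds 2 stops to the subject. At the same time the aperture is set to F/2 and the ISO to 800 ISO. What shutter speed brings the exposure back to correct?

Scene light: 2 stops brighter.
Aperture: f/1.4 → f/2 — 1 stop smaller aperture (darker).
ISO: 12800 → 6400 → 3200 → 1600 → 800 — 4 stops dropped (darker).
Net so far: 3 stops darker. Shutter speed: 2 → 4 → 8 → 15.

15 s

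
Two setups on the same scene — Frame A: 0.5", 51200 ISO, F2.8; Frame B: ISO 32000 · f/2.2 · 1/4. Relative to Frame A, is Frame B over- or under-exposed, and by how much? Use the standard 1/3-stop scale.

Aperture: f/2.8 → f/2.5 → f/2.2 — 2/3 stop larger aperture (brighter).
Shutter speed: 0.5 → 0.4 → 0.3 → 1/4 — 1 stop faster (darker).
ISO: 51200 → 40000 → 32000 — 2/3 stop lower (darker).
Net: +2/3 −1 −2/3 = −1 stop.

1 stop darker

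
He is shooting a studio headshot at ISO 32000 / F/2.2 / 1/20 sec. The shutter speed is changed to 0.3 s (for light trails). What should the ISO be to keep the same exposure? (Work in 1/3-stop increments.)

Shutter speed: 1/20 → 1/15 → 1/13 → 1/10 → 1/8 → 1/6 → 1/5 → 1/4 → 0.3 — 2 2/3 stops slower (brighter).
Need 2 2/3 stops darker from the ISO: 32000 → 25600 → 20000 → 16000 → 12800 → 10000 → 8000 → 6400 → 5000.

ISO 5000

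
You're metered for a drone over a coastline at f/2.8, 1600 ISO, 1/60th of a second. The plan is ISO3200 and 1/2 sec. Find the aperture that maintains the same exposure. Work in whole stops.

ISO: 1600 → 3200 — 1 stop raised (brighter).
Shutter speed: 1/60 → 1/30 → 1/15 → 1/8 → 1/4 → 1/2 — 5 stops longer (brighter).
Net change so far: 6 stops brighter. Offset with the aperture: f/2.8 → f/4 → f/5.6 → f/8 → f/11 → f/16 → f/22.

f/22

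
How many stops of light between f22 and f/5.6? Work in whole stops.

4 stops

f/22 → f/16 → f/11 → f/8 → f/5.6 — count the steps: 4 stops.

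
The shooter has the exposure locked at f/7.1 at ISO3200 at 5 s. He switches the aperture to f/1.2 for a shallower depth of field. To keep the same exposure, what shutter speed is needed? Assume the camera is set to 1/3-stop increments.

Aperture: f/7.1 → f/6.3 → f/5.6 → f/5 → f/4.5 → f/4 → f/3.5 → f/3.2 → f/2.8 → f/2.5 → f/2.2 → f/2 → f/1.8 → f/1.6 → f/1.4 → f/1.2 — 5 stops wider (brighter).
Need 5 stops darker from the shutter speed: 5 → 4 → 3.2 → 2.5 → 2 → 1.6 → 1.3 → 1 → 0.8 → 0.6 → 0.5 → 0.4 → 0.3 → 1/4 → 1/5 → 1/6.

1/6s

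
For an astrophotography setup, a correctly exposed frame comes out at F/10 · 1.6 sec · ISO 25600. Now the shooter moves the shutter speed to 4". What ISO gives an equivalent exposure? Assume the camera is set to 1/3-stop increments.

Shutter speed: 1.6 → 2 → 2.5 → 3.2 → 4 — 1 1/3 stops longer (brighter).
Need 1 1/3 stops darker from the ISO: 25600 → 20000 → 16000 → 12800 → 10000.

ISO 10000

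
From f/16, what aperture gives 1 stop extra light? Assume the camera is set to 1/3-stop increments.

Aperture: f/16 → f/14 → f/13 → f/11 — 1 stop opened up (brighter).

f/11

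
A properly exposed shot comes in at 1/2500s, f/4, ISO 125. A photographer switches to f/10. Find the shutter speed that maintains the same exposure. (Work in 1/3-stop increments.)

Aperture: f/4 → f/4.5 → f/5 → f/5.6 → f/6.3 → f/7.1 → f/8 → f/9 → f/10 — 2 2/3 stops stopped down (darker).
Need 2 2/3 stops brighter from the shutter speed: 1/2500 → 1/2000 → 1/1600 → 1/1250 → 1/1000 → 1/800 → 1/640 → 1/500 → 1/400.

1/400s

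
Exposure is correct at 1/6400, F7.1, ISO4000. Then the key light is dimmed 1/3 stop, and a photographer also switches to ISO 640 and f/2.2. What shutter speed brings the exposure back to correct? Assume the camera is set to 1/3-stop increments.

Scene light: 1/3 stop darker.
ISO: 4000 → 3200 → 2500 → 2000 → 1600 → 1250 → 1000 → 800 → 640 — 2 2/3 stops dropped (darker).
Aperture: f/7.1 → f/6.3 → f/5.6 → f/5 → f/4.5 → f/4 → f/3.5 → f/3.2 → f/2.8 → f/2.5 → f/2.2 — 3 1/3 stops larger aperture (brighter).
Net so far: 1/3 stop brighter. Shutter speed: 1/6400 → 1/8000.

1/8000s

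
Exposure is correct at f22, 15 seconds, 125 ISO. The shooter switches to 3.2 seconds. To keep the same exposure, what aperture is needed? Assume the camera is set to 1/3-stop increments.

Shutter speed: 15 → 13 → 10 → 8 → 6 → 5 → 4 → 3.2 — 2 1/3 stops shorter (darker).
Need 2 1/3 stops brighter from the aperture: f/22 → f/20 → f/18 → f/16 → f/14 → f/13 → f/11 → f/10.

f/10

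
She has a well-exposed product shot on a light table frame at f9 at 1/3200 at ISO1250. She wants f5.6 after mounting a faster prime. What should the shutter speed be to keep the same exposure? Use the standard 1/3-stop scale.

1/8000s

Aperture: f/9 → f/8 → f/7.1 → f/6.3 → f/5.6 — 1 1/3 stops wider (brighter).
Need 1 1/3 stops darker from the shutter speed: 1/3200 → 1/4000 → 1/5000 → 1/6400 → 1/8000.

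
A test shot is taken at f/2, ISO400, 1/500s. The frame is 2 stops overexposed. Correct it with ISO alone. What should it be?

Overexposed by 2 stops → need 2 stops darker.
ISO: 400 → 200 → 100.

ISO 100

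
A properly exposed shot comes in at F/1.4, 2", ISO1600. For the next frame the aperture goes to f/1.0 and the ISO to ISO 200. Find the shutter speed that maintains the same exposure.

8 s

Aperture: f/1.4 → f/1.0 — 1 stop larger aperture (brighter).
ISO: 1600 → 800 → 400 → 200 — 3 stops dropped (darker).
Net change so far: 2 stops darker. Offset with the shutter speed: 2 → 4 → 8.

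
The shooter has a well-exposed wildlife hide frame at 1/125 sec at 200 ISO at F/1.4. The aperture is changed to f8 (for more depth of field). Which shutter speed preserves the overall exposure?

1/4s

Aperture: f/1.4 → f/2 → f/2.8 → f/4 → f/5.6 → f/8 — 5 stops narrower (darker).
Need 5 stops brighter from the shutter speed: 1/125 → 1/60 → 1/30 → 1/15 → 1/8 → 1/4.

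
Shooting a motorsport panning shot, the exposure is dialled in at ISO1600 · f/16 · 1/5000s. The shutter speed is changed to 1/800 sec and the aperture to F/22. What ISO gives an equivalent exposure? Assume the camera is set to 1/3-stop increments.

ISO 500

Shutter speed: 1/5000 → 1/4000 → 1/3200 → 1/2500 → 1/2000 → 1/1600 → 1/1250 → 1/1000 → 1/800 — 2 2/3 stops slower (brighter).
Aperture: f/16 → f/18 → f/20 → f/22 — 1 stop stopped down (darker).
Net change so far: 1 2/3 stops brighter. Offset with the ISO: 1600 → 1250 → 1000 → 800 → 640 → 500.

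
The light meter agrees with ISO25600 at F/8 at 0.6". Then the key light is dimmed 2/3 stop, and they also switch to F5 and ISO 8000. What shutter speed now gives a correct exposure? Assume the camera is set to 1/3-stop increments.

Scene light: 2/3 stop darker.
Aperture: f/8 → f/7.1 → f/6.3 → f/5.6 → f/5 — 1 1/3 stops opened up (brighter).
ISO: 25600 → 20000 → 16000 → 12800 → 10000 → 8000 — 1 2/3 stops dropped (darker).
Net so far: 1 stop darker. Shutter speed: 0.6 → 0.8 → 1 → 1.3.

1.3 s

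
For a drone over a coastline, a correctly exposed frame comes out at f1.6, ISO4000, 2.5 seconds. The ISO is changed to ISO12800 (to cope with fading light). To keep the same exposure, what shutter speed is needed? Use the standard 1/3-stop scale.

0.8 s

ISO: 4000 → 5000 → 6400 → 8000 → 10000 → 12800 — 1 2/3 stops raised (brighter).
Need 1 2/3 stops darker from the shutter speed: 2.5 → 2 → 1.6 → 1.3 → 1 → 0.8.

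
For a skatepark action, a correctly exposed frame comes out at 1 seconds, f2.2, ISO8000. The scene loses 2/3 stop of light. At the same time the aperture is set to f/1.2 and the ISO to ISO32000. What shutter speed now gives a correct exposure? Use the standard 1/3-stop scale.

1/8s

Scene light: 2/3 stop darker.
Aperture: f/2.2 → f/2 → f/1.8 → f/1.6 → f/1.4 → f/1.2 — 1 2/3 stops opened up (brighter).
ISO: 8000 → 10000 → 12800 → 16000 → 20000 → 25600 → 32000 — 2 stops raised (brighter).
Net so far: 3 stops brighter. Shutter speed: 1 → 0.8 → 0.6 → 0.5 → 0.4 → 0.3 → 1/4 → 1/5 → 1/6 → 1/8.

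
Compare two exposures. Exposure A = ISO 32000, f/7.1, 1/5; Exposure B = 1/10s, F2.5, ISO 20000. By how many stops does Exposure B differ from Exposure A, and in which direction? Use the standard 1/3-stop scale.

1 1/3 stops brighter

Aperture: f/7.1 → f/6.3 → f/5.6 → f/5 → f/4.5 → f/4 → f/3.5 → f/3.2 → f/2.8 → f/2.5 — 3 stops larger aperture (brighter).
Shutter speed: 1/5 → 1/6 → 1/8 → 1/10 — 1 stop shorter (darker).
ISO: 32000 → 25600 → 20000 — 2/3 stop dropped (darker).
Net: +3 −1 −2/3 = +1 1/3 stops.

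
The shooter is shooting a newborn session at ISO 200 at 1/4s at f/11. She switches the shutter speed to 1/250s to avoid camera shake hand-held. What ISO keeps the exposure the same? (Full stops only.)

Shutter speed: 1/4 → 1/8 → 1/15 → 1/30 → 1/60 → 1/125 → 1/250 — 6 stops faster (darker).
Need 6 stops brighter from the ISO: 200 → 400 → 800 → 1600 → 3200 → 6400 → 12800.

ISO 12800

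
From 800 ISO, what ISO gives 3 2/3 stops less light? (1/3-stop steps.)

ISO: 800 → 640 → 500 → 400 → 320 → 250 → 200 → 160 → 125 → 100 → 80 → 64 — 3 2/3 stops lower (darker).

ISO 64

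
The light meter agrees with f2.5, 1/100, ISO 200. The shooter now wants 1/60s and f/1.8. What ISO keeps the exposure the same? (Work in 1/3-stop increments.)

Shutter speed: 1/100 → 1/80 → 1/60 — 2/3 stop slower (brighter).
Aperture: f/2.5 → f/2.2 → f/2 → f/1.8 — 1 stop larger aperture (brighter).
Net change so far: 1 2/3 stops brighter. Offset with the ISO: 200 → 160 → 125 → 100 → 80 → 64.

ISO 64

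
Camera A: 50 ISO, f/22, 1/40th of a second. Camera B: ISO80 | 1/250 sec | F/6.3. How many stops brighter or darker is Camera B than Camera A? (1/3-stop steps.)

Aperture: f/22 → f/20 → f/18 → f/16 → f/14 → f/13 → f/11 → f/10 → f/9 → f/8 → f/7.1 → f/6.3 — 3 2/3 stops larger aperture (brighter).
Shutter speed: 1/40 → 1/50 → 1/60 → 1/80 → 1/100 → 1/125 → 1/160 → 1/200 → 1/250 — 2 2/3 stops shorter (darker).
ISO: 50 → 64 → 80 — 2/3 stop raised (brighter).
Net: +3 2/3 −2 2/3 +2/3 = +1 2/3 stops.

1 2/3 stops brighter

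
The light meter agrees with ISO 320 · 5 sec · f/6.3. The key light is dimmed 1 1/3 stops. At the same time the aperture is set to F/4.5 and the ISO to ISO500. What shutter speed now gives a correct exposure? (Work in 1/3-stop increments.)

4 s

Scene light: 1 1/3 stops darker.
Aperture: f/6.3 → f/5.6 → f/5 → f/4.5 — 1 stop opened up (brighter).
ISO: 320 → 400 → 500 — 2/3 stop higher (brighter).
Net so far: 1/3 stop brighter. Shutter speed: 5 → 4.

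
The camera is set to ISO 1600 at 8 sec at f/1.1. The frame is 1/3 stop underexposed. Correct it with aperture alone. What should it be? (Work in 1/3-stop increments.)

f/1.0

Underexposed by 1/3 stop → need 1/3 stop brighter.
Aperture: f/1.1 → f/1.0.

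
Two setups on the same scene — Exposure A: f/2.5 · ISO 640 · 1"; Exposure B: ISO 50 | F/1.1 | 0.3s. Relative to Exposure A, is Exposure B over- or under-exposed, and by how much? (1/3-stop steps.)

Aperture: f/2.5 → f/2.2 → f/2 → f/1.8 → f/1.6 → f/1.4 → f/1.2 → f/1.1 — 2 1/3 stops wider (brighter).
Shutter speed: 1 → 0.8 → 0.6 → 0.5 → 0.4 → 0.3 — 1 2/3 stops faster (darker).
ISO: 640 → 500 → 400 → 320 → 250 → 200 → 160 → 125 → 100 → 80 → 64 → 50 — 3 2/3 stops lower (darker).
Net: +2 1/3 −1 2/3 −3 2/3 = −3 stops.

3 stops darker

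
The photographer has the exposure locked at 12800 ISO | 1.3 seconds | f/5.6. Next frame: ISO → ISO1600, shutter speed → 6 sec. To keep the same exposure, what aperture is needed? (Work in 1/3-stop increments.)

ISO: 12800 → 10000 → 8000 → 6400 → 5000 → 4000 → 3200 → 2500 → 2000 → 1600 — 3 stops dropped (darker).
Shutter speed: 1.3 → 1.6 → 2 → 2.5 → 3.2 → 4 → 5 → 6 — 2 1/3 stops longer (brighter).
Net change so far: 2/3 stop darker. Offset with the aperture: f/5.6 → f/5 → f/4.5.

f/4.5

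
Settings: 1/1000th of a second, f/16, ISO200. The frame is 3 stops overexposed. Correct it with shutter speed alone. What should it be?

Overexposed by 3 stops → need 3 stops darker.
Shutter speed: 1/1000 → 1/2000 → 1/4000 → 1/8000.

1/8000s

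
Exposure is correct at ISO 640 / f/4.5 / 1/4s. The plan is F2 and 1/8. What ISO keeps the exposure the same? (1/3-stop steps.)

ISO 250

Aperture: f/4.5 → f/4 → f/3.5 → f/3.2 → f/2.8 → f/2.5 → f/2.2 → f/2 — 2 1/3 stops wider (brighter).
Shutter speed: 1/4 → 1/5 → 1/6 → 1/8 — 1 stop shorter (darker).
Net change so far: 1 1/3 stops brighter. Offset with the ISO: 640 → 500 → 400 → 320 → 250.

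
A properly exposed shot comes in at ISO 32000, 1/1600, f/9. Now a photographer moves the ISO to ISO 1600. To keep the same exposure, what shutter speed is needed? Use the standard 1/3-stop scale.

ISO: 32000 → 25600 → 20000 → 16000 → 12800 → 10000 → 8000 → 6400 → 5000 → 4000 → 3200 → 2500 → 2000 → 1600 — 4 1/3 stops dropped (darker).
Need 4 1/3 stops brighter from the shutter speed: 1/1600 → 1/1250 → 1/1000 → 1/800 → 1/640 → 1/500 → 1/400 → 1/320 → 1/250 → 1/200 → 1/160 → 1/125 → 1/100 → 1/80.

1/80s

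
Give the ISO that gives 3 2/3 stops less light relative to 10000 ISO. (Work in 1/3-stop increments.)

ISO: 10000 → 8000 → 6400 → 5000 → 4000 → 3200 → 2500 → 2000 → 1600 → 1250 → 1000 → 800 — 3 2/3 stops dropped (darker).

ISO 800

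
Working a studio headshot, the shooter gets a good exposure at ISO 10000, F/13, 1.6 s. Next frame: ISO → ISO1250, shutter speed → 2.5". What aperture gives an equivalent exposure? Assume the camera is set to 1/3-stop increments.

ISO: 10000 → 8000 → 6400 → 5000 → 4000 → 3200 → 2500 → 2000 → 1600 → 1250 — 3 stops lower (darker).
Shutter speed: 1.6 → 2 → 2.5 — 2/3 stop slower (brighter).
Net change so far: 2 1/3 stops darker. Offset with the aperture: f/13 → f/11 → f/10 → f/9 → f/8 → f/7.1 → f/6.3 → f/5.6.

f/5.6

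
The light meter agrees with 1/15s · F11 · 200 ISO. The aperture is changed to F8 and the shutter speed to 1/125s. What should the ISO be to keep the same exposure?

ISO 800

Aperture: f/11 → f/8 — 1 stop wider (brighter).
Shutter speed: 1/15 → 1/30 → 1/60 → 1/125 — 3 stops faster (darker).
Net change so far: 2 stops darker. Offset with the ISO: 200 → 400 → 800.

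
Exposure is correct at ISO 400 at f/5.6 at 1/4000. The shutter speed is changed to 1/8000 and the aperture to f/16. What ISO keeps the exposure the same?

Shutter speed: 1/4000 → 1/8000 — 1 stop faster (darker).
Aperture: f/5.6 → f/8 → f/11 → f/16 — 3 stops stopped down (darker).
Net change so far: 4 stops darker. Offset with the ISO: 400 → 800 → 1600 → 3200 → 6400.

ISO 6400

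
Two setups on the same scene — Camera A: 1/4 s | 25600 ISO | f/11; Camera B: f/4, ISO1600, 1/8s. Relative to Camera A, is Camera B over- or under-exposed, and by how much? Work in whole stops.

Aperture: f/11 → f/8 → f/5.6 → f/4 — 3 stops opened up (brighter).
Shutter speed: 1/4 → 1/8 — 1 stop shorter (darker).
ISO: 25600 → 12800 → 6400 → 3200 → 1600 — 4 stops lower (darker).
Net: +3 −1 −4 = −2 stops.

2 stops darker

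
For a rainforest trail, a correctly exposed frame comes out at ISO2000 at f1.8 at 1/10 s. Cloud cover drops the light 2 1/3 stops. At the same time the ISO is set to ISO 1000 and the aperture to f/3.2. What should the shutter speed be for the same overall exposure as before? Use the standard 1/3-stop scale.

Scene light: 2 1/3 stops darker.
ISO: 2000 → 1600 → 1250 → 1000 — 1 stop lower (darker).
Aperture: f/1.8 → f/2 → f/2.2 → f/2.5 → f/2.8 → f/3.2 — 1 2/3 stops narrower (darker).
Net so far: 5 stops darker. Shutter speed: 1/10 → 1/8 → 1/6 → 1/5 → 1/4 → 0.3 → 0.4 → 0.5 → 0.6 → 0.8 → 1 → 1.3 → 1.6 → 2 → 2.5 → 3.2.

3.2 s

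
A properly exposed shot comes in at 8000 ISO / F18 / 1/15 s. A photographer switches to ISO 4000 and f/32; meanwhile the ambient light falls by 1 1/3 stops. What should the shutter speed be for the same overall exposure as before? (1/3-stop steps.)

Scene light: 1 1/3 stops darker.
ISO: 8000 → 6400 → 5000 → 4000 — 1 stop lower (darker).
Aperture: f/18 → f/20 → f/22 → f/25 → f/29 → f/32 — 1 2/3 stops smaller aperture (darker).
Net so far: 4 stops darker. Shutter speed: 1/15 → 1/13 → 1/10 → 1/8 → 1/6 → 1/5 → 1/4 → 0.3 → 0.4 → 0.5 → 0.6 → 0.8 → 1.

1 s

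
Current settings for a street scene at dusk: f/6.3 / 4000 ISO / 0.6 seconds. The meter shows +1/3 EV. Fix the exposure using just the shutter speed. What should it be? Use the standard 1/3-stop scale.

0.5 s

Overexposed by 1/3 stop → need 1/3 stop darker.
Shutter speed: 0.6 → 0.5.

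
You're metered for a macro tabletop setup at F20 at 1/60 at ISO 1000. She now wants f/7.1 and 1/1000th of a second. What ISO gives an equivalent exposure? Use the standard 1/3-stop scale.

Aperture: f/20 → f/18 → f/16 → f/14 → f/13 → f/11 → f/10 → f/9 → f/8 → f/7.1 — 3 stops wider (brighter).
Shutter speed: 1/60 → 1/80 → 1/100 → 1/125 → 1/160 → 1/200 → 1/250 → 1/320 → 1/400 → 1/500 → 1/640 → 1/800 → 1/1000 — 4 stops faster (darker).
Net change so far: 1 stop darker. Offset with the ISO: 1000 → 1250 → 1600 → 2000.

ISO 2000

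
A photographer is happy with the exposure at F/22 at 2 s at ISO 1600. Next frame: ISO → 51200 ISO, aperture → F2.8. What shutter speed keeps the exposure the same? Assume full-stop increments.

1/1000s

ISO: 1600 → 3200 → 6400 → 12800 → 25600 → 51200 — 5 stops raised (brighter).
Aperture: f/22 → f/16 → f/11 → f/8 → f/5.6 → f/4 → f/2.8 — 6 stops opened up (brighter).
Net change so far: 11 stops brighter. Offset with the shutter speed: 2 → 1 → 1/2 → 1/4 → 1/8 → 1/15 → 1/30 → 1/60 → 1/125 → 1/250 → 1/500 → 1/1000.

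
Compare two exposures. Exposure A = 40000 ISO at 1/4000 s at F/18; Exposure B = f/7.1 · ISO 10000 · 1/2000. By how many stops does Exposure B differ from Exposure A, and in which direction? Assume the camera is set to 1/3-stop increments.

Aperture: f/18 → f/16 → f/14 → f/13 → f/11 → f/10 → f/9 → f/8 → f/7.1 — 2 2/3 stops larger aperture (brighter).
Shutter speed: 1/4000 → 1/3200 → 1/2500 → 1/2000 — 1 stop slower (brighter).
ISO: 40000 → 32000 → 25600 → 20000 → 16000 → 12800 → 10000 — 2 stops dropped (darker).
Net: +2 2/3 +1 −2 = +1 2/3 stops.

1 2/3 stops brighter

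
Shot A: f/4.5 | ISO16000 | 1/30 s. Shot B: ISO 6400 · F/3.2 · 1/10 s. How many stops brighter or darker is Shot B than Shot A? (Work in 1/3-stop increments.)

Aperture: f/4.5 → f/4 → f/3.5 → f/3.2 — 1 stop opened up (brighter).
Shutter speed: 1/30 → 1/25 → 1/20 → 1/15 → 1/13 → 1/10 — 1 2/3 stops longer (brighter).
ISO: 16000 → 12800 → 10000 → 8000 → 6400 — 1 1/3 stops lower (darker).
Net: +1 +1 2/3 −1 1/3 = +1 1/3 stops.

1 1/3 stops brighter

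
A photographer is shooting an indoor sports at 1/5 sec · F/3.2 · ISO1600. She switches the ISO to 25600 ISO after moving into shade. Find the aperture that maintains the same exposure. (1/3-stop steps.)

ISO: 1600 → 2000 → 2500 → 3200 → 4000 → 5000 → 6400 → 8000 → 10000 → 12800 → 16000 → 20000 → 25600 — 4 stops raised (brighter).
Need 4 stops darker from the aperture: f/3.2 → f/3.5 → f/4 → f/4.5 → f/5 → f/5.6 → f/6.3 → f/7.1 → f/8 → f/9 → f/10 → f/11 → f/13.

f/13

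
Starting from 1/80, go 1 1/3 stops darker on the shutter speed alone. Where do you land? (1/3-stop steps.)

1/200s

Shutter speed: 1/80 → 1/100 → 1/125 → 1/160 → 1/200 — 1 1/3 stops faster (darker).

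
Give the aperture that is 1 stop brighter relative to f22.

Aperture: f/22 → f/16 — 1 stop opened up (brighter).

f/16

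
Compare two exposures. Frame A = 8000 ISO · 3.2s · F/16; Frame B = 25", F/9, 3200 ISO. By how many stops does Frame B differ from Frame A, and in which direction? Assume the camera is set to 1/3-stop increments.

3 1/3 stops brighter

Aperture: f/16 → f/14 → f/13 → f/11 → f/10 → f/9 — 1 2/3 stops wider (brighter).
Shutter speed: 3.2 → 4 → 5 → 6 → 8 → 10 → 13 → 15 → 20 → 25 — 3 stops slower (brighter).
ISO: 8000 → 6400 → 5000 → 4000 → 3200 — 1 1/3 stops lower (darker).
Net: +1 2/3 +3 −1 1/3 = +3 1/3 stops.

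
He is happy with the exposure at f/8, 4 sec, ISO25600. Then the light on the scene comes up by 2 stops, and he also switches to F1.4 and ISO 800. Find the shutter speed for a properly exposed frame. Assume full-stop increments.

Scene light: 2 stops brighter.
Aperture: f/8 → f/5.6 → f/4 → f/2.8 → f/2 → f/1.4 — 5 stops opened up (brighter).
ISO: 25600 → 12800 → 6400 → 3200 → 1600 → 800 — 5 stops dropped (darker).
Net so far: 2 stops brighter. Shutter speed: 4 → 2 → 1.

1 s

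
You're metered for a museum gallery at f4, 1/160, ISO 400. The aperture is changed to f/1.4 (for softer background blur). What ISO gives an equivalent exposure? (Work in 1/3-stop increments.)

Aperture: f/4 → f/3.5 → f/3.2 → f/2.8 → f/2.5 → f/2.2 → f/2 → f/1.8 → f/1.6 → f/1.4 — 3 stops wider (brighter).
Need 3 stops darker from the ISO: 400 → 320 → 250 → 200 → 160 → 125 → 100 → 80 → 64 → 50.

ISO 50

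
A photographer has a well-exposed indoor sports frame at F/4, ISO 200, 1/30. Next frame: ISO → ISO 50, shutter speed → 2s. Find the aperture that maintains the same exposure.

ISO: 200 → 100 → 50 — 2 stops lower (darker).
Shutter speed: 1/30 → 1/15 → 1/8 → 1/4 → 1/2 → 1 → 2 — 6 stops longer (brighter).
Net change so far: 4 stops brighter. Offset with the aperture: f/4 → f/5.6 → f/8 → f/11 → f/16.

f/16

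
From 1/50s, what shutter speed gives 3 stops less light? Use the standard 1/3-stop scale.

Shutter speed: 1/50 → 1/60 → 1/80 → 1/100 → 1/125 → 1/160 → 1/200 → 1/250 → 1/320 → 1/400 — 3 stops shorter (darker).

1/400s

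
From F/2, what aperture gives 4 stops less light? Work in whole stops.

Aperture: f/2 → f/2.8 → f/4 → f/5.6 → f/8 — 4 stops narrower (darker).

f/8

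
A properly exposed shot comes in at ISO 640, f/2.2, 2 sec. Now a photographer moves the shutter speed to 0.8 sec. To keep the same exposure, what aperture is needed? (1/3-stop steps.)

f/1.4

Shutter speed: 2 → 1.6 → 1.3 → 1 → 0.8 — 1 1/3 stops faster (darker).
Need 1 1/3 stops brighter from the aperture: f/2.2 → f/2 → f/1.8 → f/1.6 → f/1.4.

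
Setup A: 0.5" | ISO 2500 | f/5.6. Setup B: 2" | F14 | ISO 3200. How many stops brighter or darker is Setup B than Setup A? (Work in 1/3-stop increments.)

Aperture: f/5.6 → f/6.3 → f/7.1 → f/8 → f/9 → f/10 → f/11 → f/13 → f/14 — 2 2/3 stops narrower (darker).
Shutter speed: 0.5 → 0.6 → 0.8 → 1 → 1.3 → 1.6 → 2 — 2 stops slower (brighter).
ISO: 2500 → 3200 — 1/3 stop higher (brighter).
Net: −2 2/3 +2 +1/3 = −1/3 stops.

1/3 stop darker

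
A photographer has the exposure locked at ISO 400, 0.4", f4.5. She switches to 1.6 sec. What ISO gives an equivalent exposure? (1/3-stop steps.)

ISO 100

Shutter speed: 0.4 → 0.5 → 0.6 → 0.8 → 1 → 1.3 → 1.6 — 2 stops slower (brighter).
Need 2 stops darker from the ISO: 400 → 320 → 250 → 200 → 160 → 125 → 100.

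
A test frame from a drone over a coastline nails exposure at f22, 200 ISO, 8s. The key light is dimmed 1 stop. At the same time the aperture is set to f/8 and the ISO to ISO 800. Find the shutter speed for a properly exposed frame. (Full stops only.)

Scene light: 1 stop darker.
Aperture: f/22 → f/16 → f/11 → f/8 — 3 stops opened up (brighter).
ISO: 200 → 400 → 800 — 2 stops higher (brighter).
Net so far: 4 stops brighter. Shutter speed: 8 → 4 → 2 → 1 → 1/2.

1/2s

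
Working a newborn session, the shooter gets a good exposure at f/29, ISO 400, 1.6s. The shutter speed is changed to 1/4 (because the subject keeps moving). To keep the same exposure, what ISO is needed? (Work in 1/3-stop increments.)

Shutter speed: 1.6 → 1.3 → 1 → 0.8 → 0.6 → 0.5 → 0.4 → 0.3 → 1/4 — 2 2/3 stops shorter (darker).
Need 2 2/3 stops brighter from the ISO: 400 → 500 → 640 → 800 → 1000 → 1250 → 1600 → 2000 → 2500.

ISO 2500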